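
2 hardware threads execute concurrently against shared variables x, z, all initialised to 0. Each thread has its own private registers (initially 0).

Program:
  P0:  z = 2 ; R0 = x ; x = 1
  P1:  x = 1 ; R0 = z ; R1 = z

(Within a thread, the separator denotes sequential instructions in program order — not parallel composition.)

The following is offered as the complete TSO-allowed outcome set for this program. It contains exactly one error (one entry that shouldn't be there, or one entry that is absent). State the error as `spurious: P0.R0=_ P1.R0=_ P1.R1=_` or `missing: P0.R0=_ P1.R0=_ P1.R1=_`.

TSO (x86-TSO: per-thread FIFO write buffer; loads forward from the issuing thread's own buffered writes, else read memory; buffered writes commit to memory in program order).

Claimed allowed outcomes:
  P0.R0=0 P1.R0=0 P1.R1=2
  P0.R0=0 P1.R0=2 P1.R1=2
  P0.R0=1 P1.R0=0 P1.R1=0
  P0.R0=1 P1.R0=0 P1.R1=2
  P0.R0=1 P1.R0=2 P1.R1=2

outcome vector order: (P0.R0,P1.R0,P1.R1)
[TSO] allowed = {<0 0 0>; <0 0 2>; <0 2 2>; <1 0 0>; <1 0 2>; <1 2 2>}
TSO∖claimed = {<0 0 0>}

missing: P0.R0=0 P1.R0=0 P1.R1=0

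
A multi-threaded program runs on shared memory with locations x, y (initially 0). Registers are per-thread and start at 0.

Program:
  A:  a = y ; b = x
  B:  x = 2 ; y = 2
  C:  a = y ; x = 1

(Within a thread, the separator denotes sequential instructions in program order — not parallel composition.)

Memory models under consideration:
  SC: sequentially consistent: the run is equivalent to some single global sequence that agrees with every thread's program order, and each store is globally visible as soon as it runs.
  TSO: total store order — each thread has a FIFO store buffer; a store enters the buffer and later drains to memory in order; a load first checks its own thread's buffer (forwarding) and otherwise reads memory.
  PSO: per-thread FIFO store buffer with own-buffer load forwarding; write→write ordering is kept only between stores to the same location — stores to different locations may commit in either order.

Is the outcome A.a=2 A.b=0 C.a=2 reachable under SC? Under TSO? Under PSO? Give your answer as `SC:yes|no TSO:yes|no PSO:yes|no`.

outcome vector order: (A.a,A.b,C.a)
SC (10): 000 002 010 012 020 022 210 212 220 222
TSO (10): 000 002 010 012 020 022 210 212 220 222
PSO (12): 000 002 010 012 020 022 200 202 210 212 220 222
target 202 ∈ {PSO}

SC:no TSO:no PSO:yes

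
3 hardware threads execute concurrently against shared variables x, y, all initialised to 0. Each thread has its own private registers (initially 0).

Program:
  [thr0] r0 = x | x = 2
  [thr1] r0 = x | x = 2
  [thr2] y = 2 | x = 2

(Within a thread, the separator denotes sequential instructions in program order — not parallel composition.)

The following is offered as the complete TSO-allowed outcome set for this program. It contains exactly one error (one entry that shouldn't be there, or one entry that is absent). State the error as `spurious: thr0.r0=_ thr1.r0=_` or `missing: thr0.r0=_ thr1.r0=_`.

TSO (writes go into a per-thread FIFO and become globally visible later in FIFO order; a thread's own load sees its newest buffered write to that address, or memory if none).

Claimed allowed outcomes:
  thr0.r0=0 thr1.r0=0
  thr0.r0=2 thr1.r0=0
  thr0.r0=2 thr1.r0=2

missing: thr0.r0=0 thr1.r0=2

outcome vector order: (thr0.r0,thr1.r0)
TSO: 4 outcomes — {(0,0) (0,2) (2,0) (2,2)}
TSO∖claimed = {(0,2)}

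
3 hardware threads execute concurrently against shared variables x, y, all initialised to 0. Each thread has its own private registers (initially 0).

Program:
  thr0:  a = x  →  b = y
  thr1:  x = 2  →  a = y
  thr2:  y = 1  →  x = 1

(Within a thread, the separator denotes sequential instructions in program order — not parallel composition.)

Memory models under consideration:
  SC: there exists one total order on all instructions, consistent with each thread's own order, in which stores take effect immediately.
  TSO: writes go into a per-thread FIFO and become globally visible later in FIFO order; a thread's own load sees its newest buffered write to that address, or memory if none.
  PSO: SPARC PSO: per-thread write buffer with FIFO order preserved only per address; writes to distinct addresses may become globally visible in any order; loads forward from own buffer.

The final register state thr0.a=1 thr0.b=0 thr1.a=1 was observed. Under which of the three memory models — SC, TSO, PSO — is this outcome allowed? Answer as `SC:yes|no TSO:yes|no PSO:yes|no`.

SC:no TSO:no PSO:yes

outcome vector order: (thr0.a,thr0.b,thr1.a)
SC: 10 outcomes — {<0 0 0>, <0 0 1>, <0 1 0>, <0 1 1>, <1 1 0>, <1 1 1>, <2 0 0>, <2 0 1>, <2 1 0>, <2 1 1>}
TSO: 10 outcomes — {<0 0 0>, <0 0 1>, <0 1 0>, <0 1 1>, <1 1 0>, <1 1 1>, <2 0 0>, <2 0 1>, <2 1 0>, <2 1 1>}
PSO: 12 outcomes — {<0 0 0>, <0 0 1>, <0 1 0>, <0 1 1>, <1 0 0>, <1 0 1>, <1 1 0>, <1 1 1>, <2 0 0>, <2 0 1>, <2 1 0>, <2 1 1>}
target <1 0 1> ∈ {PSO}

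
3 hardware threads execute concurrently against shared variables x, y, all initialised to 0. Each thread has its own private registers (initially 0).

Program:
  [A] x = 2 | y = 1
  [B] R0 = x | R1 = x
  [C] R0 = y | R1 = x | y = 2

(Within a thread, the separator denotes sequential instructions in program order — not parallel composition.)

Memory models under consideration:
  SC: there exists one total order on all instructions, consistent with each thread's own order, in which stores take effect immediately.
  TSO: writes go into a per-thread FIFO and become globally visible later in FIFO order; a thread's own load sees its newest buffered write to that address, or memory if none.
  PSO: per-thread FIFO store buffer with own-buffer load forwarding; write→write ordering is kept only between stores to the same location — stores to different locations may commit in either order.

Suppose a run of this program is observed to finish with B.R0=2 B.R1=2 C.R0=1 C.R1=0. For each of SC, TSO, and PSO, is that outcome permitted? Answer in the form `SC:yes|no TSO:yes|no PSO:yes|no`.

outcome vector order: (B.R0,B.R1,C.R0,C.R1)
[SC] allowed = {0000 0002 0012 0200 0202 0212 2200 2202 2212}
[TSO] allowed = {0000 0002 0012 0200 0202 0212 2200 2202 2212}
[PSO] allowed = {0000 0002 0010 0012 0200 0202 0210 0212 2200 2202 2210 2212}
target 2210 ∈ {PSO}

SC:no TSO:no PSO:yes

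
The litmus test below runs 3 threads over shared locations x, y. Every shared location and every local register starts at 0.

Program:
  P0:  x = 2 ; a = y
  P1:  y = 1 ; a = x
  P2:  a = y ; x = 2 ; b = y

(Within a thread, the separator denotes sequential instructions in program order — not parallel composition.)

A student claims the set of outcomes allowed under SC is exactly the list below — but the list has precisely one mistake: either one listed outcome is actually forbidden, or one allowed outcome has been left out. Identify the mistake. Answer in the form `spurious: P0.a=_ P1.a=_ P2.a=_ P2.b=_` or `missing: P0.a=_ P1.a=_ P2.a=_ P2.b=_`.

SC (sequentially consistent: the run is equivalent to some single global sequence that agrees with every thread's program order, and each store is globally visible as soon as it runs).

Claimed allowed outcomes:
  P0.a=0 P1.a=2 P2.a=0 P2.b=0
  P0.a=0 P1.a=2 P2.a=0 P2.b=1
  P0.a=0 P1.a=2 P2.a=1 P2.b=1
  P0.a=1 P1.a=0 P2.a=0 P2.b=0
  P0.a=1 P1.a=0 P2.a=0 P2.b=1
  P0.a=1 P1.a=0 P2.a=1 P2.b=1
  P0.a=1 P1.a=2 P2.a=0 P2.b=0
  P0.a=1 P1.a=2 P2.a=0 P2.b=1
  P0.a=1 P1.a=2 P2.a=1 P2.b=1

outcome vector order: (P0.a,P1.a,P2.a,P2.b)
SC (8): <0 2 0 0> <0 2 0 1> <0 2 1 1> <1 0 0 1> <1 0 1 1> <1 2 0 0> <1 2 0 1> <1 2 1 1>
claimed∖SC = {<1 0 0 0>}

spurious: P0.a=1 P1.a=0 P2.a=0 P2.b=0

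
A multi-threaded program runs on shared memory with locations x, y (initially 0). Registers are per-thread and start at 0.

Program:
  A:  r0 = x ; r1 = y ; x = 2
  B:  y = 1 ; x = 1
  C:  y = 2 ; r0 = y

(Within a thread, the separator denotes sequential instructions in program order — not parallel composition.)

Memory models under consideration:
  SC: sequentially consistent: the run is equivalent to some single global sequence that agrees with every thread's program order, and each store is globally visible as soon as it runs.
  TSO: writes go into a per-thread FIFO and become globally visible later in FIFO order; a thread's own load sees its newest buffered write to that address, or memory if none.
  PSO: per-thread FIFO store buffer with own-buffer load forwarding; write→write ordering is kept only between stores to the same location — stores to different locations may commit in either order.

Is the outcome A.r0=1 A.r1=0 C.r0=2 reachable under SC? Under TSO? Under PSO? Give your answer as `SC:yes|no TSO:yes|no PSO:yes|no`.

outcome vector order: (A.r0,A.r1,C.r0)
[SC] allowed = {0/0/1, 0/0/2, 0/1/1, 0/1/2, 0/2/1, 0/2/2, 1/1/1, 1/1/2, 1/2/2}
[TSO] allowed = {0/0/1, 0/0/2, 0/1/1, 0/1/2, 0/2/1, 0/2/2, 1/1/1, 1/1/2, 1/2/2}
[PSO] allowed = {0/0/1, 0/0/2, 0/1/1, 0/1/2, 0/2/1, 0/2/2, 1/0/1, 1/0/2, 1/1/1, 1/1/2, 1/2/1, 1/2/2}
target 1/0/2 ∈ {PSO}

SC:no TSO:no PSO:yes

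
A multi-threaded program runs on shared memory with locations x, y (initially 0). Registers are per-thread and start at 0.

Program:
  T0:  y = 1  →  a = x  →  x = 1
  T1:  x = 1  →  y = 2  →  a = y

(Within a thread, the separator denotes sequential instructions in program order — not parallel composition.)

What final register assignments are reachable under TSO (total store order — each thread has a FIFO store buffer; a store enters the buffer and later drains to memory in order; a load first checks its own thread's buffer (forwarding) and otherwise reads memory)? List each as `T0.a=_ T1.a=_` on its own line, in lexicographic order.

T0.a=0 T1.a=1
T0.a=0 T1.a=2
T0.a=1 T1.a=1
T0.a=1 T1.a=2

outcome vector order: (T0.a,T1.a)
|TSO outcomes| = 4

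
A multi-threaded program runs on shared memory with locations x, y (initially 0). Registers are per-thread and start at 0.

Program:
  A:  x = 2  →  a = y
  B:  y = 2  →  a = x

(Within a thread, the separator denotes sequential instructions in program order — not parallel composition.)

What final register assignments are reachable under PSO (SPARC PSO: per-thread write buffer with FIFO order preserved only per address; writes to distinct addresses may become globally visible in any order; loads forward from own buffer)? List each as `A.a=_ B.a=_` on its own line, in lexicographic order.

outcome vector order: (A.a,B.a)
|PSO outcomes| = 4

A.a=0 B.a=0
A.a=0 B.a=2
A.a=2 B.a=0
A.a=2 B.a=2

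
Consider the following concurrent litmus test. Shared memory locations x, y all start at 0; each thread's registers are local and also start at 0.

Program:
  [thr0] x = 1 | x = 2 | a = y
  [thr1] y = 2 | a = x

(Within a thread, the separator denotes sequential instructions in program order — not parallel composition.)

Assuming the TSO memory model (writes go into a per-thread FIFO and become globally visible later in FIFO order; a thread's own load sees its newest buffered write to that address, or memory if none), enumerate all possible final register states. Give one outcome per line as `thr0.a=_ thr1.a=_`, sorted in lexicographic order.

outcome vector order: (thr0.a,thr1.a)
|TSO outcomes| = 6

thr0.a=0 thr1.a=0
thr0.a=0 thr1.a=1
thr0.a=0 thr1.a=2
thr0.a=2 thr1.a=0
thr0.a=2 thr1.a=1
thr0.a=2 thr1.a=2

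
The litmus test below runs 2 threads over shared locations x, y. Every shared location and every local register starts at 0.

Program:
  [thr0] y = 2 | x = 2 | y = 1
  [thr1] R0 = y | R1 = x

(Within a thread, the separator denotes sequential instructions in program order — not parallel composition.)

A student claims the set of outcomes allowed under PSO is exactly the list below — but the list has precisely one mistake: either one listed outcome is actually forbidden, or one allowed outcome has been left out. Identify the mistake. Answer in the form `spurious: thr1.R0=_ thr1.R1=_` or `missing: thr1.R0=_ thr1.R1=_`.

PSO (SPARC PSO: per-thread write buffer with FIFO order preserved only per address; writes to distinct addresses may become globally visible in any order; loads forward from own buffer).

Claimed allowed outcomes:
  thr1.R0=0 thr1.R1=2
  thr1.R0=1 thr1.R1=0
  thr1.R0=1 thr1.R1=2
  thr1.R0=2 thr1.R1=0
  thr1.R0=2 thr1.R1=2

missing: thr1.R0=0 thr1.R1=0

outcome vector order: (thr1.R0,thr1.R1)
[PSO] allowed = {00, 02, 10, 12, 20, 22}
PSO∖claimed = {00}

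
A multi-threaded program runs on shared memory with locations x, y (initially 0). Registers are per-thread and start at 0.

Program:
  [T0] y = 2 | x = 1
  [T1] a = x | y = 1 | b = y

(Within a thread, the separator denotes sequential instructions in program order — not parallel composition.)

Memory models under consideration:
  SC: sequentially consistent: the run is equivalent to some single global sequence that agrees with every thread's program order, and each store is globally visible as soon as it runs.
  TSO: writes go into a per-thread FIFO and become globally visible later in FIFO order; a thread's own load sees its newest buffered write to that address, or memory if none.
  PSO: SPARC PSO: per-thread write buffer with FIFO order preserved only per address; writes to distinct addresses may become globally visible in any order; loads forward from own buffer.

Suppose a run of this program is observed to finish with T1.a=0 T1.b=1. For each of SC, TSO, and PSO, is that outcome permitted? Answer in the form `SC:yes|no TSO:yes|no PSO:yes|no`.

outcome vector order: (T1.a,T1.b)
SC (3): (0,1), (0,2), (1,1)
TSO (3): (0,1), (0,2), (1,1)
PSO (4): (0,1), (0,2), (1,1), (1,2)
target (0,1) ∈ {SC,TSO,PSO}

SC:yes TSO:yes PSO:yes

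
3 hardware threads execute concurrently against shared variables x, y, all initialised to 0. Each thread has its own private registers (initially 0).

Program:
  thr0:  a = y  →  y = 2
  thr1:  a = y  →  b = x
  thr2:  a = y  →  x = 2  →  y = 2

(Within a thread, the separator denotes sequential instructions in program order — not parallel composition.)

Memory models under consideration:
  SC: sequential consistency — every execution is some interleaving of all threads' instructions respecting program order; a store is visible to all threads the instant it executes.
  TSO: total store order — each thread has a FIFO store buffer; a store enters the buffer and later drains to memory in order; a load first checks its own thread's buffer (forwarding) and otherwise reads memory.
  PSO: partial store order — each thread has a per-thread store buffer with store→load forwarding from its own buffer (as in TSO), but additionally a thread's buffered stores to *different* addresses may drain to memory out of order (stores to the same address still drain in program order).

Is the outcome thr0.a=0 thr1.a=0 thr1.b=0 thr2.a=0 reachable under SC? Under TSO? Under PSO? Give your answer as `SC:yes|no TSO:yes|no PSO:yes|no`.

outcome vector order: (thr0.a,thr1.a,thr1.b,thr2.a)
SC (11): (0,0,0,0); (0,0,0,2); (0,0,2,0); (0,0,2,2); (0,2,0,0); (0,2,0,2); (0,2,2,0); (0,2,2,2); (2,0,0,0); (2,0,2,0); (2,2,2,0)
TSO (11): (0,0,0,0); (0,0,0,2); (0,0,2,0); (0,0,2,2); (0,2,0,0); (0,2,0,2); (0,2,2,0); (0,2,2,2); (2,0,0,0); (2,0,2,0); (2,2,2,0)
PSO (12): (0,0,0,0); (0,0,0,2); (0,0,2,0); (0,0,2,2); (0,2,0,0); (0,2,0,2); (0,2,2,0); (0,2,2,2); (2,0,0,0); (2,0,2,0); (2,2,0,0); (2,2,2,0)
target (0,0,0,0) ∈ {SC,TSO,PSO}

SC:yes TSO:yes PSO:yes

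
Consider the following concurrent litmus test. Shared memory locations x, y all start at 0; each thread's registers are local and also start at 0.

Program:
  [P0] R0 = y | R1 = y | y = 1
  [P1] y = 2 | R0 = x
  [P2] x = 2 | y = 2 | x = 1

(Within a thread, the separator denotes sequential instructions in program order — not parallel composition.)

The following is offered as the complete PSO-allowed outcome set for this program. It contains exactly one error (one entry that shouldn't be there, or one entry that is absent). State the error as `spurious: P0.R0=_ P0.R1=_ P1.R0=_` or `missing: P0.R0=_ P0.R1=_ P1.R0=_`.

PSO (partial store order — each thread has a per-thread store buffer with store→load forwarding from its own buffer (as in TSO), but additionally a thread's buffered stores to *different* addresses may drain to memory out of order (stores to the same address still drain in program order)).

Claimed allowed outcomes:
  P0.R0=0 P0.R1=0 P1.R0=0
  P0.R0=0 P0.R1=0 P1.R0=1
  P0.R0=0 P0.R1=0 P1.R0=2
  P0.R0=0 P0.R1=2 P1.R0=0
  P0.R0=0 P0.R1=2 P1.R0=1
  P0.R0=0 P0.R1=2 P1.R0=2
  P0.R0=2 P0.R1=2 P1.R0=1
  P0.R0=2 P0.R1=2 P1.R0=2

missing: P0.R0=2 P0.R1=2 P1.R0=0

outcome vector order: (P0.R0,P0.R1,P1.R0)
PSO (9): (0,0,0) (0,0,1) (0,0,2) (0,2,0) (0,2,1) (0,2,2) (2,2,0) (2,2,1) (2,2,2)
PSO∖claimed = {(2,2,0)}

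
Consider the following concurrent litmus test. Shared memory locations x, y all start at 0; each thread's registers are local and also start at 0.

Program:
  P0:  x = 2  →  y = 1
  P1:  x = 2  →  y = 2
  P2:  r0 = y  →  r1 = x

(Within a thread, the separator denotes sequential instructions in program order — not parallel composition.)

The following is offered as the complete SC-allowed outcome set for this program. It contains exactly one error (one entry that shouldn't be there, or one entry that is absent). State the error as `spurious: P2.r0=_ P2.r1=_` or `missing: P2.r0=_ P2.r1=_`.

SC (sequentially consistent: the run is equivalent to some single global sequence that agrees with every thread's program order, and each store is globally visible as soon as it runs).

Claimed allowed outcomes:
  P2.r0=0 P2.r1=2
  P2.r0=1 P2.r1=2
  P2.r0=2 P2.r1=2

outcome vector order: (P2.r0,P2.r1)
under SC → <0 0> <0 2> <1 2> <2 2>
SC∖claimed = {<0 0>}

missing: P2.r0=0 P2.r1=0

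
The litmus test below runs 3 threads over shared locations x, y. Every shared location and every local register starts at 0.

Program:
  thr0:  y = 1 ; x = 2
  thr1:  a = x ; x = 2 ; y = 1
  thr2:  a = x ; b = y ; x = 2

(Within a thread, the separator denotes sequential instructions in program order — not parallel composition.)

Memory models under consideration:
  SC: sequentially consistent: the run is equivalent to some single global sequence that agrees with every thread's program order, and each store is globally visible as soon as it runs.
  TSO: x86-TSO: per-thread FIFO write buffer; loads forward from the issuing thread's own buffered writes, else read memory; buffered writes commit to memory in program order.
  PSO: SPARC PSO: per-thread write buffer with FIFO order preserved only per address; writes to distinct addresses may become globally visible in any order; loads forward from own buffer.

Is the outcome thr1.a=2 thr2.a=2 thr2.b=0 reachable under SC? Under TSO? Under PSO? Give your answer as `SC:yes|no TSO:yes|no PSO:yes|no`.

outcome vector order: (thr1.a,thr2.a,thr2.b)
under SC → 000; 001; 020; 021; 200; 201; 221
under TSO → 000; 001; 020; 021; 200; 201; 221
under PSO → 000; 001; 020; 021; 200; 201; 220; 221
target 220 ∈ {PSO}

SC:no TSO:no PSO:yes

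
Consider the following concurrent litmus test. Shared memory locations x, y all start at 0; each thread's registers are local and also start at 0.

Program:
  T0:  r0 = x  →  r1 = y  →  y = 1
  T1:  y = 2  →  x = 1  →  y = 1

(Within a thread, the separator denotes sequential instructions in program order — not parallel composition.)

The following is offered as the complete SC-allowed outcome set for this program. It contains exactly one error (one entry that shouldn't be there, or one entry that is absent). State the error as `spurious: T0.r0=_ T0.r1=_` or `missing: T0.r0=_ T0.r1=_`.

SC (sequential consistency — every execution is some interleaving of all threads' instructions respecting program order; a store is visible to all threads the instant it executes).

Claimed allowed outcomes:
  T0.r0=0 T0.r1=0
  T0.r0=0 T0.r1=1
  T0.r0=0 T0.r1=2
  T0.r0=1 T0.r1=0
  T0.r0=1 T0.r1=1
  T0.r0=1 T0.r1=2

spurious: T0.r0=1 T0.r1=0

outcome vector order: (T0.r0,T0.r1)
[SC] allowed = {<0 0>, <0 1>, <0 2>, <1 1>, <1 2>}
claimed∖SC = {<1 0>}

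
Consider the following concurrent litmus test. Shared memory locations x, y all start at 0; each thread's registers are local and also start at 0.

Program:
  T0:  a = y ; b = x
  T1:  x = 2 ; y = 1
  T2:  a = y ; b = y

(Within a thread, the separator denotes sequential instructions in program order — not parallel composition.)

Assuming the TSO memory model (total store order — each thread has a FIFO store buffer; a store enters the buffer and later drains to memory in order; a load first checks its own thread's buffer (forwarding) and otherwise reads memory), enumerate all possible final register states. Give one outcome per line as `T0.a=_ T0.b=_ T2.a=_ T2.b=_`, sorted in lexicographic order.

T0.a=0 T0.b=0 T2.a=0 T2.b=0
T0.a=0 T0.b=0 T2.a=0 T2.b=1
T0.a=0 T0.b=0 T2.a=1 T2.b=1
T0.a=0 T0.b=2 T2.a=0 T2.b=0
T0.a=0 T0.b=2 T2.a=0 T2.b=1
T0.a=0 T0.b=2 T2.a=1 T2.b=1
T0.a=1 T0.b=2 T2.a=0 T2.b=0
T0.a=1 T0.b=2 T2.a=0 T2.b=1
T0.a=1 T0.b=2 T2.a=1 T2.b=1

outcome vector order: (T0.a,T0.b,T2.a,T2.b)
|TSO outcomes| = 9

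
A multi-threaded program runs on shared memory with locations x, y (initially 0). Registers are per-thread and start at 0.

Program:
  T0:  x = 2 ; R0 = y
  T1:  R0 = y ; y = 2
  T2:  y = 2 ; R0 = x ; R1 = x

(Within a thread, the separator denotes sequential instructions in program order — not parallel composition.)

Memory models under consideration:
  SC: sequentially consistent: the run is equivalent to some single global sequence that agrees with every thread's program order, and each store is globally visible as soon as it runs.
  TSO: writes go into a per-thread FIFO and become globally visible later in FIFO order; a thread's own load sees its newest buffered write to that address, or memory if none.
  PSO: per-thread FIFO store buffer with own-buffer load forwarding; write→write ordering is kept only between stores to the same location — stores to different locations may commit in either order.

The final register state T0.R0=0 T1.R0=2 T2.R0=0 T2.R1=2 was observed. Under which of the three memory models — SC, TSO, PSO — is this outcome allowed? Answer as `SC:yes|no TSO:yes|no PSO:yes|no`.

SC:no TSO:yes PSO:yes

outcome vector order: (T0.R0,T1.R0,T2.R0,T2.R1)
SC: 8 outcomes — {(0,0,2,2); (0,2,2,2); (2,0,0,0); (2,0,0,2); (2,0,2,2); (2,2,0,0); (2,2,0,2); (2,2,2,2)}
TSO: 12 outcomes — {(0,0,0,0); (0,0,0,2); (0,0,2,2); (0,2,0,0); (0,2,0,2); (0,2,2,2); (2,0,0,0); (2,0,0,2); (2,0,2,2); (2,2,0,0); (2,2,0,2); (2,2,2,2)}
PSO: 12 outcomes — {(0,0,0,0); (0,0,0,2); (0,0,2,2); (0,2,0,0); (0,2,0,2); (0,2,2,2); (2,0,0,0); (2,0,0,2); (2,0,2,2); (2,2,0,0); (2,2,0,2); (2,2,2,2)}
target (0,2,0,2) ∈ {TSO,PSO}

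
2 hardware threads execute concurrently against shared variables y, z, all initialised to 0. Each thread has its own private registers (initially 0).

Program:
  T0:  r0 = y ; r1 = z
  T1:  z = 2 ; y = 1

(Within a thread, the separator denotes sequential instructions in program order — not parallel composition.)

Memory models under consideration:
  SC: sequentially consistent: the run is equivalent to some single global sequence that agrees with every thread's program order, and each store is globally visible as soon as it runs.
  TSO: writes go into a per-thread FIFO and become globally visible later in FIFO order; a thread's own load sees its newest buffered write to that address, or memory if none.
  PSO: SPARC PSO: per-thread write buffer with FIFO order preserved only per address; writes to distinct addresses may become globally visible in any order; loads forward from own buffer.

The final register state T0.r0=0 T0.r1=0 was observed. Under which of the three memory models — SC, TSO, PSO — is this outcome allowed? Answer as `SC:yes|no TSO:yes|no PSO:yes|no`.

outcome vector order: (T0.r0,T0.r1)
under SC → (0,0), (0,2), (1,2)
under TSO → (0,0), (0,2), (1,2)
under PSO → (0,0), (0,2), (1,0), (1,2)
target (0,0) ∈ {SC,TSO,PSO}

SC:yes TSO:yes PSO:yes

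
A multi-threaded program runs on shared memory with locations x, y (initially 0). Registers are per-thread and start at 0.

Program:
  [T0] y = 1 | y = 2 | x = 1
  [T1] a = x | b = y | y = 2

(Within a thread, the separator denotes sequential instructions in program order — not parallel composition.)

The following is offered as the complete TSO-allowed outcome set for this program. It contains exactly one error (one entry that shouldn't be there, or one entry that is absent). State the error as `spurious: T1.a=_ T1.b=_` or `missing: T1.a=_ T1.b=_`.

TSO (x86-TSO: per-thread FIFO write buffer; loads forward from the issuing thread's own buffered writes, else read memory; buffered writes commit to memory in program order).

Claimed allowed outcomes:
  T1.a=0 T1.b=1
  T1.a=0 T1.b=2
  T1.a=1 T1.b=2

outcome vector order: (T1.a,T1.b)
under TSO → 0/0, 0/1, 0/2, 1/2
TSO∖claimed = {0/0}

missing: T1.a=0 T1.b=0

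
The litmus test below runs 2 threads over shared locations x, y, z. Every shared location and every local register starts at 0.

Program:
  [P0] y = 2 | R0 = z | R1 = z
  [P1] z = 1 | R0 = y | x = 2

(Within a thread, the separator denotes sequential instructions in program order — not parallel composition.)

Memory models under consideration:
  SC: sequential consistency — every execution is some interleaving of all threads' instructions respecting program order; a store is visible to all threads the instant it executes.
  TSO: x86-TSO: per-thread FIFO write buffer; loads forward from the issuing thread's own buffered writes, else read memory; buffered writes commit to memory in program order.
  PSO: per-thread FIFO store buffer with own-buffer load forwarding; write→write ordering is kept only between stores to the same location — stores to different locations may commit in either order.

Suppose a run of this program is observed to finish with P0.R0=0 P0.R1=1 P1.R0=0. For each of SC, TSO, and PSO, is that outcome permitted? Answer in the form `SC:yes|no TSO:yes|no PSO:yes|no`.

SC:no TSO:yes PSO:yes

outcome vector order: (P0.R0,P0.R1,P1.R0)
SC: 4 outcomes — {<0 0 2> <0 1 2> <1 1 0> <1 1 2>}
TSO: 6 outcomes — {<0 0 0> <0 0 2> <0 1 0> <0 1 2> <1 1 0> <1 1 2>}
PSO: 6 outcomes — {<0 0 0> <0 0 2> <0 1 0> <0 1 2> <1 1 0> <1 1 2>}
target <0 1 0> ∈ {TSO,PSO}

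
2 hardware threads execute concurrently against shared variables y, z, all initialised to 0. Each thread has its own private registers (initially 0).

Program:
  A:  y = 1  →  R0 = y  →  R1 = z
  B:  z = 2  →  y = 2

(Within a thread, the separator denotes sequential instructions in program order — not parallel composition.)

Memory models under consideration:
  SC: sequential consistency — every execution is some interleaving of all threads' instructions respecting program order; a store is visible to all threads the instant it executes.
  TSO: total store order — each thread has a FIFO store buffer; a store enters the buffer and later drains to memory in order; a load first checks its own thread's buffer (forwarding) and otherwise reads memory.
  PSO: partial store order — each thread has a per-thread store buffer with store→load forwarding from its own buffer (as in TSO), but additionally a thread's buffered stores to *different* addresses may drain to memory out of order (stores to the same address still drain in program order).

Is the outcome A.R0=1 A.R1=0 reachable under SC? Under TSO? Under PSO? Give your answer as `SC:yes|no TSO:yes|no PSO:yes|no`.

SC:yes TSO:yes PSO:yes

outcome vector order: (A.R0,A.R1)
SC: 3 outcomes — {10, 12, 22}
TSO: 3 outcomes — {10, 12, 22}
PSO: 4 outcomes — {10, 12, 20, 22}
target 10 ∈ {SC,TSO,PSO}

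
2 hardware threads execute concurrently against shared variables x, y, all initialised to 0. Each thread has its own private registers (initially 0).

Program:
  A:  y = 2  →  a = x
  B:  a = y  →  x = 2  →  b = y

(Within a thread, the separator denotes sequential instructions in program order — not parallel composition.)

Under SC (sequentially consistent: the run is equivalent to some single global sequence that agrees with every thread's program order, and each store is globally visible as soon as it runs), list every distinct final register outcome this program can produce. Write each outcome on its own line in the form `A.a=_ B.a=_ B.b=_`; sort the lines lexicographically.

A.a=0 B.a=0 B.b=2
A.a=0 B.a=2 B.b=2
A.a=2 B.a=0 B.b=0
A.a=2 B.a=0 B.b=2
A.a=2 B.a=2 B.b=2

outcome vector order: (A.a,B.a,B.b)
|SC outcomes| = 5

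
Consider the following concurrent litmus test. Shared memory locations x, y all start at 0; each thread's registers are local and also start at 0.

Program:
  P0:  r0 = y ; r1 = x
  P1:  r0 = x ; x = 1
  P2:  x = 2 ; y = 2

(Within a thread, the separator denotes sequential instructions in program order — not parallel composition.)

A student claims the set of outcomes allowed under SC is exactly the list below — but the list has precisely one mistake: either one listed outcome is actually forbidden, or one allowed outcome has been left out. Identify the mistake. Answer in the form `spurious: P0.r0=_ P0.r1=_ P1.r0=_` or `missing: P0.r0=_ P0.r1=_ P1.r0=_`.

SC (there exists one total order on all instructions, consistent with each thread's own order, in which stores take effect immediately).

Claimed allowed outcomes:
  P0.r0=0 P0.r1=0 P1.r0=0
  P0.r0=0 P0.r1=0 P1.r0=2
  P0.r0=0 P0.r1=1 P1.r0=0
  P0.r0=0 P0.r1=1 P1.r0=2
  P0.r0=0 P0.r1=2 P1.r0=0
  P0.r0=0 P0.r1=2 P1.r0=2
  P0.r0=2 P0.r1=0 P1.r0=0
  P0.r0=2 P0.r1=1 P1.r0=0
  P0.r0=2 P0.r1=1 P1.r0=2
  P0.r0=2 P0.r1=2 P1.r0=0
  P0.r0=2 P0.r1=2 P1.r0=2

spurious: P0.r0=2 P0.r1=0 P1.r0=0

outcome vector order: (P0.r0,P0.r1,P1.r0)
SC: 10 outcomes — {<0 0 0>; <0 0 2>; <0 1 0>; <0 1 2>; <0 2 0>; <0 2 2>; <2 1 0>; <2 1 2>; <2 2 0>; <2 2 2>}
claimed∖SC = {<2 0 0>}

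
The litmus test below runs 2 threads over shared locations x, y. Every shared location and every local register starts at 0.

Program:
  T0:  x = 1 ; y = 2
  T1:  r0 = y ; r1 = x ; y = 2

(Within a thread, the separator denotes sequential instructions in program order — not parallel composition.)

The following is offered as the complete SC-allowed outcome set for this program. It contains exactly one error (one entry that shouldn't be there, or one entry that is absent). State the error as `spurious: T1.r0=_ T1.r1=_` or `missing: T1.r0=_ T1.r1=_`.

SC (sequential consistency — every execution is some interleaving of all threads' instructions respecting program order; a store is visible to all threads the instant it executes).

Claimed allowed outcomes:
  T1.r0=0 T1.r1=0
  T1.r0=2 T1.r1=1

outcome vector order: (T1.r0,T1.r1)
SC (3): <0 0>; <0 1>; <2 1>
SC∖claimed = {<0 1>}

missing: T1.r0=0 T1.r1=1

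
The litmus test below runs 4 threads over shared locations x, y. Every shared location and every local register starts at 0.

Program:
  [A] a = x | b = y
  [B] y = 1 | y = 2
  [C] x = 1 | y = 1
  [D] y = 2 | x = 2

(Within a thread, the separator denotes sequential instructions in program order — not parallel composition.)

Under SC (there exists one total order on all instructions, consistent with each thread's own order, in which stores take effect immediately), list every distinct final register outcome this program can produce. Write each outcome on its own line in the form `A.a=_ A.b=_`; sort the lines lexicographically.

outcome vector order: (A.a,A.b)
|SC outcomes| = 8

A.a=0 A.b=0
A.a=0 A.b=1
A.a=0 A.b=2
A.a=1 A.b=0
A.a=1 A.b=1
A.a=1 A.b=2
A.a=2 A.b=1
A.a=2 A.b=2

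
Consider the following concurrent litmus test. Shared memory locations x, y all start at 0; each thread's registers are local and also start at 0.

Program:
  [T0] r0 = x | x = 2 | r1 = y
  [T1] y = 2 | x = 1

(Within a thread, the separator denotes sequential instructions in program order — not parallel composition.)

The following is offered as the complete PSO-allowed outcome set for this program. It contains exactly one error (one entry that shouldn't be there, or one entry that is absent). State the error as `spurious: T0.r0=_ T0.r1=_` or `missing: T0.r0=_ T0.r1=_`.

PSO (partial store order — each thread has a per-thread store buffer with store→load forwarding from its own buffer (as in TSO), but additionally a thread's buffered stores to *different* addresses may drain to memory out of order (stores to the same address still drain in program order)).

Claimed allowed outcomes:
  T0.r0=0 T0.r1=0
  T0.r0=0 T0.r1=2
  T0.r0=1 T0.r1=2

missing: T0.r0=1 T0.r1=0

outcome vector order: (T0.r0,T0.r1)
[PSO] allowed = {0/0 0/2 1/0 1/2}
PSO∖claimed = {1/0}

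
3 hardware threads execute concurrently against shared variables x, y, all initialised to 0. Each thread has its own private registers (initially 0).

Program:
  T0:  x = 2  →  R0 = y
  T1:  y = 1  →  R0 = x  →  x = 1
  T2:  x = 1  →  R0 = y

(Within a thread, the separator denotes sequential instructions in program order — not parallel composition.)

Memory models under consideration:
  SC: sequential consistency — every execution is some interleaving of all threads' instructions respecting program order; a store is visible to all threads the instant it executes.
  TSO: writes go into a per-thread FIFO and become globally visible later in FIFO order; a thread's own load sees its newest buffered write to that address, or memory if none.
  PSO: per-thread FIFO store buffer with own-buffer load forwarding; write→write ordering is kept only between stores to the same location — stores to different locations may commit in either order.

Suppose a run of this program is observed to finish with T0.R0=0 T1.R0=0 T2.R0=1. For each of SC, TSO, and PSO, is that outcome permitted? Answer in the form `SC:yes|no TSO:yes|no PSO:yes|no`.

outcome vector order: (T0.R0,T1.R0,T2.R0)
SC: 9 outcomes — {(0,1,0), (0,1,1), (0,2,0), (0,2,1), (1,0,1), (1,1,0), (1,1,1), (1,2,0), (1,2,1)}
TSO: 12 outcomes — {(0,0,0), (0,0,1), (0,1,0), (0,1,1), (0,2,0), (0,2,1), (1,0,0), (1,0,1), (1,1,0), (1,1,1), (1,2,0), (1,2,1)}
PSO: 12 outcomes — {(0,0,0), (0,0,1), (0,1,0), (0,1,1), (0,2,0), (0,2,1), (1,0,0), (1,0,1), (1,1,0), (1,1,1), (1,2,0), (1,2,1)}
target (0,0,1) ∈ {TSO,PSO}

SC:no TSO:yes PSO:yes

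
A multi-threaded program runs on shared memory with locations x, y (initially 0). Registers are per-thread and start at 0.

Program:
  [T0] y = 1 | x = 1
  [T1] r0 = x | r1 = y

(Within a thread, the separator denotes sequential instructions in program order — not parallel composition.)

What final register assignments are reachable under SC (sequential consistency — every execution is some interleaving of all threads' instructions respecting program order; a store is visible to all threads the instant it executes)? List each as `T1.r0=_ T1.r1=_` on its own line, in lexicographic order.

T1.r0=0 T1.r1=0
T1.r0=0 T1.r1=1
T1.r0=1 T1.r1=1

outcome vector order: (T1.r0,T1.r1)
|SC outcomes| = 3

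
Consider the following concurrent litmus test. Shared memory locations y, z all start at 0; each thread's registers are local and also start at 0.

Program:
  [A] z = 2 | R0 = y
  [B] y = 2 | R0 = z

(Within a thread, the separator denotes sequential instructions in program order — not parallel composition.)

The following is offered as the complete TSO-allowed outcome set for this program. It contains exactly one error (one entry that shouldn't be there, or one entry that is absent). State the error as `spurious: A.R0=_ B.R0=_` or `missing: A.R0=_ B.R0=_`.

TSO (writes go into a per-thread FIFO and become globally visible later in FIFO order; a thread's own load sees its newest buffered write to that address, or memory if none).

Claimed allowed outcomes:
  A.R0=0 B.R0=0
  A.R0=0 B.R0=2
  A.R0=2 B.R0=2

outcome vector order: (A.R0,B.R0)
[TSO] allowed = {00; 02; 20; 22}
TSO∖claimed = {20}

missing: A.R0=2 B.R0=0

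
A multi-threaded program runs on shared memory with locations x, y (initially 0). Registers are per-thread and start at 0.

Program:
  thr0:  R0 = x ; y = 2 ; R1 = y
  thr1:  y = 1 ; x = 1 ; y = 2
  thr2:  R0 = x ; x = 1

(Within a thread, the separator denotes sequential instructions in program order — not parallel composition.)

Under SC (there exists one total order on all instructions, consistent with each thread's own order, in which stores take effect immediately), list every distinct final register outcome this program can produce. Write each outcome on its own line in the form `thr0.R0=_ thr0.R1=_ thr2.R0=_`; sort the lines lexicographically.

thr0.R0=0 thr0.R1=1 thr2.R0=0
thr0.R0=0 thr0.R1=1 thr2.R0=1
thr0.R0=0 thr0.R1=2 thr2.R0=0
thr0.R0=0 thr0.R1=2 thr2.R0=1
thr0.R0=1 thr0.R1=1 thr2.R0=0
thr0.R0=1 thr0.R1=2 thr2.R0=0
thr0.R0=1 thr0.R1=2 thr2.R0=1

outcome vector order: (thr0.R0,thr0.R1,thr2.R0)
|SC outcomes| = 7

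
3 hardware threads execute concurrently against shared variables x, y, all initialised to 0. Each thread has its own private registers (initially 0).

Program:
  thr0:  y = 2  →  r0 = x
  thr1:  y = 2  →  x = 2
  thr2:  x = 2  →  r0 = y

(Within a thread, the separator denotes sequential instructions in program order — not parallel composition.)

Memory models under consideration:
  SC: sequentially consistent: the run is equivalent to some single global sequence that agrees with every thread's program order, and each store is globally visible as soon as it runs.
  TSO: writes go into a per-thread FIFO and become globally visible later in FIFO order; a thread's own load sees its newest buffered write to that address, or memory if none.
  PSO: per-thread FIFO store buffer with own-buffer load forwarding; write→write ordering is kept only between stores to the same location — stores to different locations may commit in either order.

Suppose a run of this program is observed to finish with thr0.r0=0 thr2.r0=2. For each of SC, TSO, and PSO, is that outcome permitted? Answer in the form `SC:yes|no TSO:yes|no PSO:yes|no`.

outcome vector order: (thr0.r0,thr2.r0)
SC (3): <0 2>; <2 0>; <2 2>
TSO (4): <0 0>; <0 2>; <2 0>; <2 2>
PSO (4): <0 0>; <0 2>; <2 0>; <2 2>
target <0 2> ∈ {SC,TSO,PSO}

SC:yes TSO:yes PSO:yes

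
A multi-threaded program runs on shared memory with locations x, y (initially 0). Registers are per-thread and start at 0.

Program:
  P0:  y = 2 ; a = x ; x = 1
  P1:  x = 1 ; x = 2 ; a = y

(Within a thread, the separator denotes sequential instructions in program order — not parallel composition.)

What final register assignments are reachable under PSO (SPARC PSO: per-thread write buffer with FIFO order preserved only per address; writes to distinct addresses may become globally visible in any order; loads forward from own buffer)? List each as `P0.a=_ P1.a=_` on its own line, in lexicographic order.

P0.a=0 P1.a=0
P0.a=0 P1.a=2
P0.a=1 P1.a=0
P0.a=1 P1.a=2
P0.a=2 P1.a=0
P0.a=2 P1.a=2

outcome vector order: (P0.a,P1.a)
|PSO outcomes| = 6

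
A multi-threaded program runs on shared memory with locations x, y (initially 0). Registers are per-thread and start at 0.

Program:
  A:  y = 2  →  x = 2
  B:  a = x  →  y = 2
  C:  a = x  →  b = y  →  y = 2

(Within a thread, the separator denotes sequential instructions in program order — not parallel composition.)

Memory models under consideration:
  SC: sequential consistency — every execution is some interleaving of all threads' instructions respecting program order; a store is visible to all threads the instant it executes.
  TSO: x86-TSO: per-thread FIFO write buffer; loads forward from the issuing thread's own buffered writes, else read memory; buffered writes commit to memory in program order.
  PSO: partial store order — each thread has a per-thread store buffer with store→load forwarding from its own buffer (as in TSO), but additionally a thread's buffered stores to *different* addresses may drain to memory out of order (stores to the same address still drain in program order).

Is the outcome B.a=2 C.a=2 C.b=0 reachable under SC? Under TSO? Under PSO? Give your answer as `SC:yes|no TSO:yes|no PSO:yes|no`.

outcome vector order: (B.a,C.a,C.b)
[SC] allowed = {(0,0,0) (0,0,2) (0,2,2) (2,0,0) (2,0,2) (2,2,2)}
[TSO] allowed = {(0,0,0) (0,0,2) (0,2,2) (2,0,0) (2,0,2) (2,2,2)}
[PSO] allowed = {(0,0,0) (0,0,2) (0,2,0) (0,2,2) (2,0,0) (2,0,2) (2,2,0) (2,2,2)}
target (2,2,0) ∈ {PSO}

SC:no TSO:no PSO:yes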